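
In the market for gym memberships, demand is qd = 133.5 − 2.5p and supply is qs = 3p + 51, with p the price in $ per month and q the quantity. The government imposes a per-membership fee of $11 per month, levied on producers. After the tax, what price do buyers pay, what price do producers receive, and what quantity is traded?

Buyers pay $21; producers receive $10; quantity = 81.

Before the tax: set 133.5 − 2.5p = 3p + 51 → p* = $15, q* = 96.
With the tax collected from producers, supply shifts: qs = 3(p − 11) + 51.
Solving gives q = 81 with buyers paying $21 and producers receiving $10 (the $11 wedge).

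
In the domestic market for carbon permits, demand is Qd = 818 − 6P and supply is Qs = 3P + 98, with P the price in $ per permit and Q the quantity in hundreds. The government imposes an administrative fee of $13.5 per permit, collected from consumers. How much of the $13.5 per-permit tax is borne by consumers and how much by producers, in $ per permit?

Consumers bear $4.5 per permit; producers bear $9 per permit.

Without the tax, 818 − 6P = 3P + 98 gives 9P = 720, so P* = $80 and Q* = 338.
With the tax collected from consumers, demand (in seller-price terms) shifts: Qd = 818 − 6(P + 13.5).
Solving gives Q = 311 with consumers paying $84.5 and producers receiving $71 (the $13.5 wedge).
Burden on consumers: $4.5; on producers: $9. (They sum to $13.5.)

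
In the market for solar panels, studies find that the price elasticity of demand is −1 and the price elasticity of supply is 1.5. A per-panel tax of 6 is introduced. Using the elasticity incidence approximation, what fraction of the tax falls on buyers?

Buyers' share ≈ 0.6.

Incidence ratio: buyers' share ≈ εs / (εs + |εd|) = 1.5 / (1.5 + 1) = 0.6.
Supply is the more elastic side, so buyers bear the larger share.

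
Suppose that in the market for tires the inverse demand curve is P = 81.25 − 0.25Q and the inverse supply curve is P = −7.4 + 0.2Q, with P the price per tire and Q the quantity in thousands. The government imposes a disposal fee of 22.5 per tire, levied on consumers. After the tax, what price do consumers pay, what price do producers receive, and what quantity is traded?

Inverting to Q(P) form: Qd = 325 − 4P; Qs = 5P + 37.
Before the tax: set 325 − 4P = 5P + 37 → P* = 32, Q* = 197.
With the tax collected from consumers, demand (in seller-price terms) shifts: Qd = 325 − 4(P + 22.5).
Solving gives Q = 147 with consumers paying 44.5 and producers receiving 22 (the 22.5 wedge).

Consumers pay 44.5; producers receive 22; quantity = 147.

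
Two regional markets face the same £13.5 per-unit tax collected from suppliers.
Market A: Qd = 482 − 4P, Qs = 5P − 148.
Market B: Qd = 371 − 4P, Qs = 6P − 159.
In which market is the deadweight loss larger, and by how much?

Market A: pre-tax P* = £70, Q* = 202; post-tax Q = 172; deadweight loss = £202.5.
Market B: pre-tax P* = £53, Q* = 159; post-tax Q = 126.6; deadweight loss = £218.7.
Difference: £202.5 vs £218.7 → market B is larger by £16.2.

Market B, by £16.2.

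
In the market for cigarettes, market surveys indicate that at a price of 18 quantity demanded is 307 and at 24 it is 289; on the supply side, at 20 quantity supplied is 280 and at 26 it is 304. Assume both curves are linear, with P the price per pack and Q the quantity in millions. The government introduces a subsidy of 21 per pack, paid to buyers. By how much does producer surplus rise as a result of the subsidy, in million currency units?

Producer surplus rises by 2790 million.

Demand slope: (289 − 307)/(24 − 18) = -3, so Qd = 361 − 3P.
Supply slope: (304 − 280)/(26 − 20) = 4, so Qs = 4P + 200.
Without the subsidy, 361 − 3P = 4P + 200 gives 7P = 161, so P* = 23 and Q* = 292.
With a per-unit subsidy paid to buyers, each effectively pays P − 21, so demand becomes Qd = 361 − 3(P − 21).
Solving gives Q = 328 with buyers paying 11 and producers receiving 32 (the 21 wedge).
ΔPS is the trapezoid between Q = 328 and Q = 292 of height 9: ½ · (292 + 328) · 9 = 2790.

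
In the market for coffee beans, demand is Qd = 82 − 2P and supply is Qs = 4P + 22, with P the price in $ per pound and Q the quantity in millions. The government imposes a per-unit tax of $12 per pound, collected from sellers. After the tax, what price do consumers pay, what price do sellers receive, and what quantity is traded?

Without the tax, 82 − 2P = 4P + 22 gives 6P = 60, so P* = $10 and Q* = 62.
With the tax collected from sellers, supply shifts: Qs = 4(P − 12) + 22.
Solving gives Q = 46 with consumers paying $18 and sellers receiving $6 (the $12 wedge).
The less price-elastic side of the market bears the larger share of a per-unit tax.

Consumers pay $18; sellers receive $6; quantity = 46.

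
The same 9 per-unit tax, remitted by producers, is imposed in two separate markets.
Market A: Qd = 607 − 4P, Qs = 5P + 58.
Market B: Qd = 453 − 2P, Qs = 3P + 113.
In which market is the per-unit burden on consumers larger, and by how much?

Market B, by 0.4.

Market A: pre-tax P* = 61, Q* = 363; post-tax Q = 343; per-unit burden on consumers = 5.
Market B: pre-tax P* = 68, Q* = 317; post-tax Q = 306.2; per-unit burden on consumers = 5.4.
Difference: 5 vs 5.4 → market B is larger by 0.4.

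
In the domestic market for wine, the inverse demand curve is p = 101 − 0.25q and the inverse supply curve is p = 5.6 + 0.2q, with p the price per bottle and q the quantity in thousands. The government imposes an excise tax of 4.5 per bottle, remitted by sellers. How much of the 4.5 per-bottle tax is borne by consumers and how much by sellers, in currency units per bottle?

Inverting to q(p) form: qd = 404 − 4p; qs = 5p − 28.
Without the tax, 404 − 4p = 5p − 28 gives 9p = 432, so p* = 48 and q* = 212.
With the tax collected from sellers, supply shifts: qs = 5(p − 4.5) − 28.
Solving gives q = 202 with consumers paying 50.5 and sellers receiving 46 (the 4.5 wedge).
Burden on consumers: 2.5; on sellers: 2. (They sum to 4.5.)
The less price-elastic side of the market bears the larger share of a per-unit tax.

Consumers bear 2.5 per bottle; sellers bear 2 per bottle.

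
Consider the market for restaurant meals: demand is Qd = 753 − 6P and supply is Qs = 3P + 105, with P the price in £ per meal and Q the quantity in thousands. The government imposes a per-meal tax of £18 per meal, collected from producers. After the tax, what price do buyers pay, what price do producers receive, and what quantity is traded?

Buyers pay £78; producers receive £60; quantity = 285.

Without the tax, 753 − 6P = 3P + 105 gives 9P = 648, so P* = £72 and Q* = 321.
With the tax collected from producers, supply shifts: Qs = 3(P − 18) + 105.
Solving gives Q = 285 with buyers paying £78 and producers receiving £60 (the £18 wedge).
The less price-elastic side of the market bears the larger share of a per-unit tax.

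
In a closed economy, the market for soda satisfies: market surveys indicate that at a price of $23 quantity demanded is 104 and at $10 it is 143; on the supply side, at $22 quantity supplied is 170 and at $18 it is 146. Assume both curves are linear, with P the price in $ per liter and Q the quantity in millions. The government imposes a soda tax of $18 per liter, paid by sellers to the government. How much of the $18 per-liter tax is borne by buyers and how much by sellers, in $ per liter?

Buyers bear $12 per liter; sellers bear $6 per liter.

Demand slope: (143 − 104)/(10 − 23) = -3, so Qd = 173 − 3P.
Supply slope: (146 − 170)/(18 − 22) = 6, so Qs = 6P + 38.
Before the tax: set 173 − 3P = 6P + 38 → P* = $15, Q* = 128.
With the tax collected from sellers, supply shifts: Qs = 6(P − 18) + 38.
New equilibrium: buyers pay $27, sellers receive $9, Q = 92. (Wedge: Pb − Ps = 18.)
Burden on buyers: $12; on sellers: $6. (They sum to $18.)
The less price-elastic side of the market bears the larger share of a per-unit tax.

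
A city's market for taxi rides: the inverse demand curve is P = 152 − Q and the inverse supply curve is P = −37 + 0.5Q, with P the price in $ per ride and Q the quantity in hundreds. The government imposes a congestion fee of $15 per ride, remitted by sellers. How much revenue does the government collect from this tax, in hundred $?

Rewrite in direct form: Qd = 152 − P and Qs = 2P + 74.
Before the tax: set 152 − P = 2P + 74 → P* = $26, Q* = 126.
With the tax collected from sellers, supply shifts: Qs = 2(P − 15) + 74.
Solving gives Q = 116 with consumers paying $36 and sellers receiving $21 (the $15 wedge).
Revenue = t · Q = 15 · 116 = $1740.

Tax revenue = $1740 hundred.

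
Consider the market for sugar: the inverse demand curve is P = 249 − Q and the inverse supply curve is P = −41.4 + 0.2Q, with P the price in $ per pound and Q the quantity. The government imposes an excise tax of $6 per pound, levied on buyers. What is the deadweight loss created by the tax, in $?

Inverting to Q(P) form: Qd = 249 − P; Qs = 5P + 207.
Before the tax: set 249 − P = 5P + 207 → P* = $7, Q* = 242.
With the tax collected from buyers, demand (in seller-price terms) shifts: Qd = 249 − (P + 6).
New equilibrium: buyers pay $12, sellers receive $6, Q = 237. (Wedge: Pb − Ps = 6.)
Quantity falls by |ΔQ| = |242 − 237| = 5.
DWL = ½ · t · |ΔQ| = ½ · 6 · 5 = $15.

Deadweight loss = $15.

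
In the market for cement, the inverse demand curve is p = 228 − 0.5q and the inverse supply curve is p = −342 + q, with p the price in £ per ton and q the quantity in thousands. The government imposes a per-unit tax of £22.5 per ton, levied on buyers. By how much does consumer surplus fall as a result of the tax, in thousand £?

Consumer surplus falls by £2793.75 thousand.

Inverting to q(p) form: qd = 456 − 2p; qs = p + 342.
Without the tax, 456 − 2p = p + 342 gives 3p = 114, so p* = £38 and q* = 380.
With the tax collected from buyers, demand (in seller-price terms) shifts: qd = 456 − 2(p + 22.5).
New equilibrium: buyers pay £45.5, producers receive £23, q = 365. (Wedge: pb − ps = 22.5.)
ΔCS is the trapezoid between Q = 365 and Q = 380 of height £7.5: ½ · (380 + 365) · 7.5 = £2793.75.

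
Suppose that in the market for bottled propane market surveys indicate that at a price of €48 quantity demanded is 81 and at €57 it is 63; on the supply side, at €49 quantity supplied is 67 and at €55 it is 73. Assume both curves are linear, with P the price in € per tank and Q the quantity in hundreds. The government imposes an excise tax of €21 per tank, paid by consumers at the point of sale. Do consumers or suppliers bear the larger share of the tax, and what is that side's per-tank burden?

Demand slope: (63 − 81)/(57 − 48) = -2, so Qd = 177 − 2P.
Supply slope: (73 − 67)/(55 − 49) = 1, so Qs = P + 18.
Before the tax: set 177 − 2P = P + 18 → P* = €53, Q* = 71.
With the tax collected from consumers, demand (in seller-price terms) shifts: Qd = 177 − 2(P + 21).
New equilibrium: consumers pay €60, suppliers receive €39, Q = 57. (Wedge: Pb − Ps = 21.)
Per-tank burden: consumers €7, suppliers €14.
Suppliers take the larger share because supply is less price-elastic here (demand slope 2 vs supply slope 1).
The less price-elastic side of the market bears the larger share of a per-unit tax.

Suppliers bear the larger share: €14 per tank.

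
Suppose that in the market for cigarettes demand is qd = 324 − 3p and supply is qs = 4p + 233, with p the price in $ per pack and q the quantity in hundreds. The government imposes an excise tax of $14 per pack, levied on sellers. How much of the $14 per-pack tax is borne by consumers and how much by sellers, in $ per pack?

Consumers bear $8 per pack; sellers bear $6 per pack.

Before the tax: set 324 − 3p = 4p + 233 → p* = $13, q* = 285.
With the tax collected from sellers, supply shifts: qs = 4(p − 14) + 233.
Solving gives q = 261 with consumers paying $21 and sellers receiving $7 (the $14 wedge).
Burden on consumers: $8; on sellers: $6. (They sum to $14.)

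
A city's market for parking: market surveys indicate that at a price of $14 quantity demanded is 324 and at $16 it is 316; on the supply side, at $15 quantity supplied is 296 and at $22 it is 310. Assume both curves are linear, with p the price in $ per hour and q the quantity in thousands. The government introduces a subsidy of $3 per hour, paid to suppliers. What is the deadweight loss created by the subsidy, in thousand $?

Deadweight loss = $6 thousand.

Demand slope: (316 − 324)/(16 − 14) = -4, so qd = 380 − 4p.
Supply slope: (310 − 296)/(22 − 15) = 2, so qs = 2p + 266.
Without the subsidy, 380 − 4p = 2p + 266 gives 6p = 114, so p* = $19 and q* = 304.
With a per-unit subsidy paid to suppliers, each receives p + 3 per unit sold, so supply becomes qs = 2(p + 3) + 266.
New equilibrium: consumers pay $18, suppliers receive $21, q = 308. (Wedge: pb − ps = −3.)
Quantity rises by |ΔQ| = |304 − 308| = 4.
DWL = ½ · t · |ΔQ| = ½ · 3 · 4 = $6.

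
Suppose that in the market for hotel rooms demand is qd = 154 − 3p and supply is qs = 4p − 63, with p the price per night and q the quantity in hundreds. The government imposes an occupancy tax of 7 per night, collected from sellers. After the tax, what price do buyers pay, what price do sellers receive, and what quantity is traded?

Buyers pay 35; sellers receive 28; quantity = 49.

Before the tax: set 154 − 3p = 4p − 63 → p* = 31, q* = 61.
With the tax collected from sellers, supply shifts: qs = 4(p − 7) − 63.
Solving gives q = 49 with buyers paying 35 and sellers receiving 28 (the 7 wedge).
The less price-elastic side of the market bears the larger share of a per-unit tax.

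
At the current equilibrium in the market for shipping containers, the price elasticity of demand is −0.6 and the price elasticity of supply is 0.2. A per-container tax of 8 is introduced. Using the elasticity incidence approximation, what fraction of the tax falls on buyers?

Incidence ratio: buyers' share ≈ εs / (εs + |εd|) = 0.2 / (0.2 + 0.6) = 0.25.
Supply is the less elastic side, so buyers bear the smaller share.

Buyers' share ≈ 0.25.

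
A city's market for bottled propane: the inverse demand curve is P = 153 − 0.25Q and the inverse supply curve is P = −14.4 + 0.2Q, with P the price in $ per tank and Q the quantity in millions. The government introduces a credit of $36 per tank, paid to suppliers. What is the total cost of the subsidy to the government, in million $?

Inverting to Q(P) form: Qd = 612 − 4P; Qs = 5P + 72.
Before the subsidy: set 612 − 4P = 5P + 72 → P* = $60, Q* = 372.
With a per-unit subsidy paid to suppliers, each receives P + 36 per unit sold, so supply becomes Qs = 5(P + 36) + 72.
New equilibrium: buyers pay $40, suppliers receive $76, Q = 452. (Wedge: Pb − Ps = −36.)
Outlay = t · Q = 36 · 452 = $16272.

Government outlay = $16272 million.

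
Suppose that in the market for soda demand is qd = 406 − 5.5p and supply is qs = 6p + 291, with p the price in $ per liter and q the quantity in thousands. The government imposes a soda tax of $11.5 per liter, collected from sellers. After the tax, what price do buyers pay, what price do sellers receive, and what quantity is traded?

Without the tax, 406 − 5.5p = 6p + 291 gives 11.5p = 115, so p* = $10 and q* = 351.
With the tax collected from sellers, supply shifts: qs = 6(p − 11.5) + 291.
New equilibrium: buyers pay $16, sellers receive $4.5, q = 318. (Wedge: pb − ps = 11.5.)
The less price-elastic side of the market bears the larger share of a per-unit tax.

Buyers pay $16; sellers receive $4.5; quantity = 318.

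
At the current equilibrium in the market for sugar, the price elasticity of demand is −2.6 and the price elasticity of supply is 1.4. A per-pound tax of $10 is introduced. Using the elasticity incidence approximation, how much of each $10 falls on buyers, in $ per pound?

Buyers bear ≈ $3.5 per pound.

Incidence ratio: buyers' share ≈ εs / (εs + |εd|) = 1.4 / (1.4 + 2.6) = 0.35.
So buyers bear ≈ 0.35 × $10 = $3.5; producers bear $6.5.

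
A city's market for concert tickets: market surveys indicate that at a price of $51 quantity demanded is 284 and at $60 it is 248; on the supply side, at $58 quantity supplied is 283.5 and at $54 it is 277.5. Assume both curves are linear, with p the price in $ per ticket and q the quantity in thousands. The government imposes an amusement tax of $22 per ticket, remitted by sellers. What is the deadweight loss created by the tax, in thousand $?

Demand slope: (248 − 284)/(60 − 51) = -4, so qd = 488 − 4p.
Supply slope: (277.5 − 283.5)/(54 − 58) = 1.5, so qs = 1.5p + 196.5.
Without the tax, 488 − 4p = 1.5p + 196.5 gives 5.5p = 291.5, so p* = $53 and q* = 276.
With the tax collected from sellers, supply shifts: qs = 1.5(p − 22) + 196.5.
Solving gives q = 252 with buyers paying $59 and sellers receiving $37 (the $22 wedge).
Quantity falls by |ΔQ| = |276 − 252| = 24.
DWL = ½ · t · |ΔQ| = ½ · 22 · 24 = $264.

Deadweight loss = $264 thousand.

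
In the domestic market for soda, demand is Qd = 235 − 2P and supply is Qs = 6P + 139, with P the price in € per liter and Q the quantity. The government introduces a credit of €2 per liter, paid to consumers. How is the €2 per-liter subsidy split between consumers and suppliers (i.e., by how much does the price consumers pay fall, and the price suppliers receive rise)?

Without the subsidy, 235 − 2P = 6P + 139 gives 8P = 96, so P* = €12 and Q* = 211.
With a per-unit subsidy paid to consumers, each effectively pays P − 2, so demand becomes Qd = 235 − 2(P − 2).
New equilibrium: consumers pay €10.5, suppliers receive €12.5, Q = 214. (Wedge: Pb − Ps = −2.)
Gain to consumers: €1.5; to suppliers: €0.5. (They sum to €2.)

Consumers gain €1.5 per liter; suppliers gain €0.5 per liter.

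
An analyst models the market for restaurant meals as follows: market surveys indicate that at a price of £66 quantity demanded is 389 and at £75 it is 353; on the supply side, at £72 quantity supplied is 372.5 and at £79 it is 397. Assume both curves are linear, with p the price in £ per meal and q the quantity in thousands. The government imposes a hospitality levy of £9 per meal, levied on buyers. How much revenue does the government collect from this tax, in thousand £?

Tax revenue = £3169.8 thousand.

Demand slope: (353 − 389)/(75 − 66) = -4, so qd = 653 − 4p.
Supply slope: (397 − 372.5)/(79 − 72) = 3.5, so qs = 3.5p + 120.5.
Without the tax, 653 − 4p = 3.5p + 120.5 gives 7.5p = 532.5, so p* = £71 and q* = 369.
With the tax collected from buyers, demand (in seller-price terms) shifts: qd = 653 − 4(p + 9).
New equilibrium: buyers pay £75.2, producers receive £66.2, q = 352.2. (Wedge: pb − ps = 9.)
Revenue = t · Q = 9 · 352.2 = £3169.8.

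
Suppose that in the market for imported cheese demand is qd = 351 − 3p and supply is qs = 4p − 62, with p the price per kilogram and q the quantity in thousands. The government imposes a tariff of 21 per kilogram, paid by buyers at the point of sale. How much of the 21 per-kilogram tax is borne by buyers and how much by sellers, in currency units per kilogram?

Before the tax: set 351 − 3p = 4p − 62 → p* = 59, q* = 174.
With the tax collected from buyers, demand (in seller-price terms) shifts: qd = 351 − 3(p + 21).
New equilibrium: buyers pay 71, sellers receive 50, q = 138. (Wedge: pb − ps = 21.)
Burden on buyers: 12; on sellers: 9. (They sum to 21.)
The less price-elastic side of the market bears the larger share of a per-unit tax.

Buyers bear 12 per kilogram; sellers bear 9 per kilogram.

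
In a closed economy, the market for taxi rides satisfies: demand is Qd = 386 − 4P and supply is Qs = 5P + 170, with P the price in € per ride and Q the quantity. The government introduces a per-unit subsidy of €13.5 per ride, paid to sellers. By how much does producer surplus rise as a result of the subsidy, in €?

Producer surplus rises by €1830.

Without the subsidy, 386 − 4P = 5P + 170 gives 9P = 216, so P* = €24 and Q* = 290.
With a per-unit subsidy paid to sellers, each receives P + 13.5 per unit sold, so supply becomes Qs = 5(P + 13.5) + 170.
Solving gives Q = 320 with consumers paying €16.5 and sellers receiving €30 (the €13.5 wedge).
ΔPS is the trapezoid between Q = 320 and Q = 290 of height €6: ½ · (290 + 320) · 6 = €1830.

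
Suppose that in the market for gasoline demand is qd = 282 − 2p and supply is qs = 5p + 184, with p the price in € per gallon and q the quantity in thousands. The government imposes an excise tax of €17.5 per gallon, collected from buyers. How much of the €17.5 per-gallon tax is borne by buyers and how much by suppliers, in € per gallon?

Before the tax: set 282 − 2p = 5p + 184 → p* = €14, q* = 254.
With the tax collected from buyers, demand (in seller-price terms) shifts: qd = 282 − 2(p + 17.5).
Solving gives q = 229 with buyers paying €26.5 and suppliers receiving €9 (the €17.5 wedge).
Burden on buyers: €12.5; on suppliers: €5. (They sum to €17.5.)
The less price-elastic side of the market bears the larger share of a per-unit tax.

Buyers bear €12.5 per gallon; suppliers bear €5 per gallon.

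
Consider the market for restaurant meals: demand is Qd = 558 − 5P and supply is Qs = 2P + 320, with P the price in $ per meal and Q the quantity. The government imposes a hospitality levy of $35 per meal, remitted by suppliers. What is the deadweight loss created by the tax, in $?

Before the tax: set 558 − 5P = 2P + 320 → P* = $34, Q* = 388.
With the tax collected from suppliers, supply shifts: Qs = 2(P − 35) + 320.
Solving gives Q = 338 with buyers paying $44 and suppliers receiving $9 (the $35 wedge).
Quantity falls by |ΔQ| = |388 − 338| = 50.
DWL = ½ · t · |ΔQ| = ½ · 35 · 50 = $875.

Deadweight loss = $875.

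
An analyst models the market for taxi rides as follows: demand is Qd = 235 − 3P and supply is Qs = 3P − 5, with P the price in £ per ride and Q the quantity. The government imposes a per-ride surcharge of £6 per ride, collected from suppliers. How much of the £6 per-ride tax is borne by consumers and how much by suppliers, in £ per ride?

Consumers bear £3 per ride; suppliers bear £3 per ride.

Without the tax, 235 − 3P = 3P − 5 gives 6P = 240, so P* = £40 and Q* = 115.
With the tax collected from suppliers, supply shifts: Qs = 3(P − 6) − 5.
New equilibrium: consumers pay £43, suppliers receive £37, Q = 106. (Wedge: Pb − Ps = 6.)
Burden on consumers: £3; on suppliers: £3. (They sum to £6.)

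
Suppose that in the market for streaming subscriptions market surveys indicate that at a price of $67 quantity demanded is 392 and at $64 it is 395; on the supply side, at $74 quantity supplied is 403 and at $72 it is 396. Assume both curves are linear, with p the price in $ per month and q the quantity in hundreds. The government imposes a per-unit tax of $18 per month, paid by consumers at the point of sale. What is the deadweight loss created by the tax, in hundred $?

Demand slope: (395 − 392)/(64 − 67) = -1, so qd = 459 − p.
Supply slope: (396 − 403)/(72 − 74) = 3.5, so qs = 3.5p + 144.
Without the tax, 459 − p = 3.5p + 144 gives 4.5p = 315, so p* = $70 and q* = 389.
With the tax collected from consumers, demand (in seller-price terms) shifts: qd = 459 − (p + 18).
Solving gives q = 375 with consumers paying $84 and sellers receiving $66 (the $18 wedge).
Quantity falls by |ΔQ| = |389 − 375| = 14.
DWL = ½ · t · |ΔQ| = ½ · 18 · 14 = $126.

Deadweight loss = $126 hundred.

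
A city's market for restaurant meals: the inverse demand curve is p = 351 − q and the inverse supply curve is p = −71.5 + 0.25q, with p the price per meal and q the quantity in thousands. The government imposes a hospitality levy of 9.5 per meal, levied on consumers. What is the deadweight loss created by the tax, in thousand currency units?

Rewrite in direct form: qd = 351 − p and qs = 4p + 286.
Before the tax: set 351 − p = 4p + 286 → p* = 13, q* = 338.
With the tax collected from consumers, demand (in seller-price terms) shifts: qd = 351 − (p + 9.5).
Solving gives q = 330.4 with consumers paying 20.6 and producers receiving 11.1 (the 9.5 wedge).
Quantity falls by |ΔQ| = |338 − 330.4| = 7.6.
DWL = ½ · t · |ΔQ| = ½ · 9.5 · 7.6 = 36.1.

Deadweight loss = 36.1 thousand.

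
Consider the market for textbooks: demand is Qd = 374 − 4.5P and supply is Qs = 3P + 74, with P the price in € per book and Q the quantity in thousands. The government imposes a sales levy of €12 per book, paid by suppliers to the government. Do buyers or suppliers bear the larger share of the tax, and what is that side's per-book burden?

Suppliers bear the larger share: €7.2 per book.

Without the tax, 374 − 4.5P = 3P + 74 gives 7.5P = 300, so P* = €40 and Q* = 194.
With the tax collected from suppliers, supply shifts: Qs = 3(P − 12) + 74.
Solving gives Q = 172.4 with buyers paying €44.8 and suppliers receiving €32.8 (the €12 wedge).
Per-book burden: buyers €4.8, suppliers €7.2.
Suppliers take the larger share because supply is less price-elastic here (demand slope 4.5 vs supply slope 3).
The less price-elastic side of the market bears the larger share of a per-unit tax.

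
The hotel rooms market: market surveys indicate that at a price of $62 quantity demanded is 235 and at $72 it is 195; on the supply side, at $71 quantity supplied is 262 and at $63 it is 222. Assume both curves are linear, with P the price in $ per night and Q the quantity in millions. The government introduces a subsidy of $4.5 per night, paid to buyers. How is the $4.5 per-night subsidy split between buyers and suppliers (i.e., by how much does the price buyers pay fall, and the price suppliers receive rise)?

Demand slope: (195 − 235)/(72 − 62) = -4, so Qd = 483 − 4P.
Supply slope: (222 − 262)/(63 − 71) = 5, so Qs = 5P − 93.
Without the subsidy, 483 − 4P = 5P − 93 gives 9P = 576, so P* = $64 and Q* = 227.
With a per-unit subsidy paid to buyers, each effectively pays P − 4.5, so demand becomes Qd = 483 − 4(P − 4.5).
Solving gives Q = 237 with buyers paying $61.5 and suppliers receiving $66 (the $4.5 wedge).
Gain to buyers: $2.5; to suppliers: $2. (They sum to $4.5.)

Buyers gain $2.5 per night; suppliers gain $2 per night.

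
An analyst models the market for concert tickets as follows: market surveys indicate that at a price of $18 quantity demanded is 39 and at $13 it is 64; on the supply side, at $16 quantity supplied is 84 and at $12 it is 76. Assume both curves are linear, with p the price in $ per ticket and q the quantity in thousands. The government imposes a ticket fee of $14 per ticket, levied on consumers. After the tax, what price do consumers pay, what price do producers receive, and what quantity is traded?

Demand slope: (64 − 39)/(13 − 18) = -5, so qd = 129 − 5p.
Supply slope: (76 − 84)/(12 − 16) = 2, so qs = 2p + 52.
Without the tax, 129 − 5p = 2p + 52 gives 7p = 77, so p* = $11 and q* = 74.
With the tax collected from consumers, demand (in seller-price terms) shifts: qd = 129 − 5(p + 14).
New equilibrium: consumers pay $15, producers receive $1, q = 54. (Wedge: pb − ps = 14.)
The less price-elastic side of the market bears the larger share of a per-unit tax.

Consumers pay $15; producers receive $1; quantity = 54.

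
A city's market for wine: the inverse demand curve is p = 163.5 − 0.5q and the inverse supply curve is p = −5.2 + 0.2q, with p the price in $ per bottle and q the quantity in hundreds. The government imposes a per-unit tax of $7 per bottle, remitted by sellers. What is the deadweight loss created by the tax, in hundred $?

Deadweight loss = $35 hundred.

Rewrite in direct form: qd = 327 − 2p and qs = 5p + 26.
Without the tax, 327 − 2p = 5p + 26 gives 7p = 301, so p* = $43 and q* = 241.
With the tax collected from sellers, supply shifts: qs = 5(p − 7) + 26.
New equilibrium: buyers pay $48, sellers receive $41, q = 231. (Wedge: pb − ps = 7.)
Quantity falls by |ΔQ| = |241 − 231| = 10.
DWL = ½ · t · |ΔQ| = ½ · 7 · 10 = $35.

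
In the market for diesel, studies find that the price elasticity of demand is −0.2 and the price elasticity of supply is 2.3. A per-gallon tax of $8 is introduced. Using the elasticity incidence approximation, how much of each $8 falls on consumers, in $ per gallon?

Incidence ratio: consumers' share ≈ εs / (εs + |εd|) = 2.3 / (2.3 + 0.2) = 0.92.
So consumers bear ≈ 0.92 × $8 = $7.36; producers bear $0.64.

Consumers bear ≈ $7.36 per gallon.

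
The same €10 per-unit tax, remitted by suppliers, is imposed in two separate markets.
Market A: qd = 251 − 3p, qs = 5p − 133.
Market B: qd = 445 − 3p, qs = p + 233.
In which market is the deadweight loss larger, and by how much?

Market A, by €56.25.

Market A: pre-tax p* = €48, q* = 107; post-tax q = 88.25; deadweight loss = €93.75.
Market B: pre-tax p* = €53, q* = 286; post-tax q = 278.5; deadweight loss = €37.5.
Difference: €93.75 vs €37.5 → market A is larger by €56.25.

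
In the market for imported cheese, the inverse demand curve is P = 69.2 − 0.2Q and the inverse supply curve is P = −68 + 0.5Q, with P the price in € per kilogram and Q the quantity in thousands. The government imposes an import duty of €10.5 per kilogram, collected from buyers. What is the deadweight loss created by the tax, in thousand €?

Inverting to Q(P) form: Qd = 346 − 5P; Qs = 2P + 136.
Without the tax, 346 − 5P = 2P + 136 gives 7P = 210, so P* = €30 and Q* = 196.
With the tax collected from buyers, demand (in seller-price terms) shifts: Qd = 346 − 5(P + 10.5).
New equilibrium: buyers pay €33, sellers receive €22.5, Q = 181. (Wedge: Pb − Ps = 10.5.)
Quantity falls by |ΔQ| = |196 − 181| = 15.
DWL = ½ · t · |ΔQ| = ½ · 10.5 · 15 = €78.75.

Deadweight loss = €78.75 thousand.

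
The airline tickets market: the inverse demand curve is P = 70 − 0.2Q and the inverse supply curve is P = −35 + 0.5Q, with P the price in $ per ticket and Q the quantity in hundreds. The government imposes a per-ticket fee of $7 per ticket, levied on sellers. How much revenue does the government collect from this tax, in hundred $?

Tax revenue = $980 hundred.

Rewrite in direct form: Qd = 350 − 5P and Qs = 2P + 70.
Without the tax, 350 − 5P = 2P + 70 gives 7P = 280, so P* = $40 and Q* = 150.
With the tax collected from sellers, supply shifts: Qs = 2(P − 7) + 70.
New equilibrium: consumers pay $42, sellers receive $35, Q = 140. (Wedge: Pb − Ps = 7.)
Revenue = t · Q = 7 · 140 = $980.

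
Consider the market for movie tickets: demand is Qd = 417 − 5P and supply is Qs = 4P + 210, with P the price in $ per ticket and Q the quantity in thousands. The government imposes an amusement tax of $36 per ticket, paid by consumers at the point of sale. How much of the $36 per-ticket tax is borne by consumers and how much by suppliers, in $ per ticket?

Consumers bear $16 per ticket; suppliers bear $20 per ticket.

Without the tax, 417 − 5P = 4P + 210 gives 9P = 207, so P* = $23 and Q* = 302.
With the tax collected from consumers, demand (in seller-price terms) shifts: Qd = 417 − 5(P + 36).
New equilibrium: consumers pay $39, suppliers receive $3, Q = 222. (Wedge: Pb − Ps = 36.)
Burden on consumers: $16; on suppliers: $20. (They sum to $36.)
The less price-elastic side of the market bears the larger share of a per-unit tax.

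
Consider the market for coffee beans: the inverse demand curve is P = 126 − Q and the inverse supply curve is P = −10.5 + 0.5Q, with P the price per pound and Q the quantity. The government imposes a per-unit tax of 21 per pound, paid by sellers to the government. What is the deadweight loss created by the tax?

Deadweight loss = 147.

Rewrite in direct form: Qd = 126 − P and Qs = 2P + 21.
Without the tax, 126 − P = 2P + 21 gives 3P = 105, so P* = 35 and Q* = 91.
With the tax collected from sellers, supply shifts: Qs = 2(P − 21) + 21.
Solving gives Q = 77 with consumers paying 49 and sellers receiving 28 (the 21 wedge).
Quantity falls by |ΔQ| = |91 − 77| = 14.
DWL = ½ · t · |ΔQ| = ½ · 21 · 14 = 147.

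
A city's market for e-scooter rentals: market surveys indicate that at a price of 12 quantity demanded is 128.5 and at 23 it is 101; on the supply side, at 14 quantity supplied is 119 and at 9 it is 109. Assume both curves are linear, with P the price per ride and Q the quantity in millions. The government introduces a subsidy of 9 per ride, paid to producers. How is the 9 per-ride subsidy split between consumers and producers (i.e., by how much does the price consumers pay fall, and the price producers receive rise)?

Consumers gain 4 per ride; producers gain 5 per ride.

Demand slope: (101 − 128.5)/(23 − 12) = -2.5, so Qd = 158.5 − 2.5P.
Supply slope: (109 − 119)/(9 − 14) = 2, so Qs = 2P + 91.
Without the subsidy, 158.5 − 2.5P = 2P + 91 gives 4.5P = 67.5, so P* = 15 and Q* = 121.
With a per-unit subsidy paid to producers, each receives P + 9 per unit sold, so supply becomes Qs = 2(P + 9) + 91.
New equilibrium: consumers pay 11, producers receive 20, Q = 131. (Wedge: Pb − Ps = −9.)
Gain to consumers: 4; to producers: 5. (They sum to 9.)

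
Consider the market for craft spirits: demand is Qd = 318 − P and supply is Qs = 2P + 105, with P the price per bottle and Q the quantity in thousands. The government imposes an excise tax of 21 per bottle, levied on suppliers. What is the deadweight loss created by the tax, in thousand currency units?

Without the tax, 318 − P = 2P + 105 gives 3P = 213, so P* = 71 and Q* = 247.
With the tax collected from suppliers, supply shifts: Qs = 2(P − 21) + 105.
Solving gives Q = 233 with buyers paying 85 and suppliers receiving 64 (the 21 wedge).
Quantity falls by |ΔQ| = |247 − 233| = 14.
DWL = ½ · t · |ΔQ| = ½ · 21 · 14 = 147.

Deadweight loss = 147 thousand.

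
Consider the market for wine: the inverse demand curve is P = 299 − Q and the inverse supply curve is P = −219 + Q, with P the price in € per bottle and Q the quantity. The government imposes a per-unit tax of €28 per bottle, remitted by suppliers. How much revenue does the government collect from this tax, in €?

Tax revenue = €6860.

Inverting to Q(P) form: Qd = 299 − P; Qs = P + 219.
Without the tax, 299 − P = P + 219 gives 2P = 80, so P* = €40 and Q* = 259.
With the tax collected from suppliers, supply shifts: Qs = (P − 28) + 219.
New equilibrium: buyers pay €54, suppliers receive €26, Q = 245. (Wedge: Pb − Ps = 28.)
Revenue = t · Q = 28 · 245 = €6860.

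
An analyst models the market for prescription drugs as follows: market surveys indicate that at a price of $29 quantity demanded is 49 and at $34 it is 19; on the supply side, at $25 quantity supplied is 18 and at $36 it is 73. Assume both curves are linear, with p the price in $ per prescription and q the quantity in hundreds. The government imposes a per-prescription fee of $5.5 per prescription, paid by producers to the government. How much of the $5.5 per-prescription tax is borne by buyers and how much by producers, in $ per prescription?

Buyers bear $2.5 per prescription; producers bear $3 per prescription.

Demand slope: (19 − 49)/(34 − 29) = -6, so qd = 223 − 6p.
Supply slope: (73 − 18)/(36 − 25) = 5, so qs = 5p − 107.
Before the tax: set 223 − 6p = 5p − 107 → p* = $30, q* = 43.
With the tax collected from producers, supply shifts: qs = 5(p − 5.5) − 107.
New equilibrium: buyers pay $32.5, producers receive $27, q = 28. (Wedge: pb − ps = 5.5.)
Burden on buyers: $2.5; on producers: $3. (They sum to $5.5.)
The less price-elastic side of the market bears the larger share of a per-unit tax.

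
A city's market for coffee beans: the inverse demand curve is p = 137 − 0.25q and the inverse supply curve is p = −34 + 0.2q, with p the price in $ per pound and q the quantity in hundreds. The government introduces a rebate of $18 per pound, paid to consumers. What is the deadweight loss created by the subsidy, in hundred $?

Rewrite in direct form: qd = 548 − 4p and qs = 5p + 170.
Without the subsidy, 548 − 4p = 5p + 170 gives 9p = 378, so p* = $42 and q* = 380.
With a per-unit subsidy paid to consumers, each effectively pays p − 18, so demand becomes qd = 548 − 4(p − 18).
Solving gives q = 420 with consumers paying $32 and suppliers receiving $50 (the $18 wedge).
Quantity rises by |ΔQ| = |380 − 420| = 40.
DWL = ½ · t · |ΔQ| = ½ · 18 · 40 = $360.

Deadweight loss = $360 hundred.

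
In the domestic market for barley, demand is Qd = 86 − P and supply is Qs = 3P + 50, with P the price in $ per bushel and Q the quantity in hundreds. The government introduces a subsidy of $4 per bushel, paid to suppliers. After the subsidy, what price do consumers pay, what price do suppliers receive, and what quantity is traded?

Consumers pay $6; suppliers receive $10; quantity = 80.

Without the subsidy, 86 − P = 3P + 50 gives 4P = 36, so P* = $9 and Q* = 77.
With a per-unit subsidy paid to suppliers, each receives P + 4 per unit sold, so supply becomes Qs = 3(P + 4) + 50.
New equilibrium: consumers pay $6, suppliers receive $10, Q = 80. (Wedge: Pb − Ps = −4.)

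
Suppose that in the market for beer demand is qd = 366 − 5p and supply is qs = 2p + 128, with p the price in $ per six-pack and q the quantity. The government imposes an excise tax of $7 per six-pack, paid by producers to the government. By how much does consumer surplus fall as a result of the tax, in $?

Consumer surplus falls by $382.

Without the tax, 366 − 5p = 2p + 128 gives 7p = 238, so p* = $34 and q* = 196.
With the tax collected from producers, supply shifts: qs = 2(p − 7) + 128.
New equilibrium: buyers pay $36, producers receive $29, q = 186. (Wedge: pb − ps = 7.)
ΔCS is the trapezoid between Q = 186 and Q = 196 of height $2: ½ · (196 + 186) · 2 = $382.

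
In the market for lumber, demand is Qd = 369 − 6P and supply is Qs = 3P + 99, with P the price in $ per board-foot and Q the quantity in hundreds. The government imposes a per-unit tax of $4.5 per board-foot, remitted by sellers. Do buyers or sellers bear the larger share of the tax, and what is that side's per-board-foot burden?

Without the tax, 369 − 6P = 3P + 99 gives 9P = 270, so P* = $30 and Q* = 189.
With the tax collected from sellers, supply shifts: Qs = 3(P − 4.5) + 99.
Solving gives Q = 180 with buyers paying $31.5 and sellers receiving $27 (the $4.5 wedge).
Per-board-foot burden: buyers $1.5, sellers $3.
Sellers take the larger share because supply is less price-elastic here (demand slope 6 vs supply slope 3).

Sellers bear the larger share: $3 per board-foot.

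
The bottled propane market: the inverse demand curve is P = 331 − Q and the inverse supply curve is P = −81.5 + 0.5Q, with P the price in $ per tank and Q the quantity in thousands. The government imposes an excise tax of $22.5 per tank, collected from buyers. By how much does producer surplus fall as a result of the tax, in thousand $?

Producer surplus falls by $2006.25 thousand.

Inverting to Q(P) form: Qd = 331 − P; Qs = 2P + 163.
Without the tax, 331 − P = 2P + 163 gives 3P = 168, so P* = $56 and Q* = 275.
With the tax collected from buyers, demand (in seller-price terms) shifts: Qd = 331 − (P + 22.5).
New equilibrium: buyers pay $71, sellers receive $48.5, Q = 260. (Wedge: Pb − Ps = 22.5.)
ΔPS is the trapezoid between Q = 260 and Q = 275 of height $7.5: ½ · (275 + 260) · 7.5 = $2006.25.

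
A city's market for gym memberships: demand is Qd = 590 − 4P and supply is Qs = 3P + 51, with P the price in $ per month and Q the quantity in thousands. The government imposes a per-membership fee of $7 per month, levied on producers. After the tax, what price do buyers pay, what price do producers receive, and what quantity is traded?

Buyers pay $80; producers receive $73; quantity = 270.

Before the tax: set 590 − 4P = 3P + 51 → P* = $77, Q* = 282.
With the tax collected from producers, supply shifts: Qs = 3(P − 7) + 51.
New equilibrium: buyers pay $80, producers receive $73, Q = 270. (Wedge: Pb − Ps = 7.)
The less price-elastic side of the market bears the larger share of a per-unit tax.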